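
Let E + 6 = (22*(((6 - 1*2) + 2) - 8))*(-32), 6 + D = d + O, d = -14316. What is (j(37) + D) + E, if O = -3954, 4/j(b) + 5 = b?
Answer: -134991/8 ≈ -16874.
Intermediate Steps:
j(b) = 4/(-5 + b)
D = -18276 (D = -6 + (-14316 - 3954) = -6 - 18270 = -18276)
E = 1402 (E = -6 + (22*(((6 - 1*2) + 2) - 8))*(-32) = -6 + (22*(((6 - 2) + 2) - 8))*(-32) = -6 + (22*((4 + 2) - 8))*(-32) = -6 + (22*(6 - 8))*(-32) = -6 + (22*(-2))*(-32) = -6 - 44*(-32) = -6 + 1408 = 1402)
(j(37) + D) + E = (4/(-5 + 37) - 18276) + 1402 = (4/32 - 18276) + 1402 = (4*(1/32) - 18276) + 1402 = (⅛ - 18276) + 1402 = -146207/8 + 1402 = -134991/8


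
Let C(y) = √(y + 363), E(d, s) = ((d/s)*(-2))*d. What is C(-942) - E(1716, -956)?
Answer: -1472328/239 + I*√579 ≈ -6160.4 + 24.062*I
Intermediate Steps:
E(d, s) = -2*d²/s (E(d, s) = (-2*d/s)*d = -2*d²/s)
C(y) = √(363 + y)
C(-942) - E(1716, -956) = √(363 - 942) - (-2)*1716²/(-956) = √(-579) - (-2)*2944656*(-1)/956 = I*√579 - 1*1472328/239 = I*√579 - 1472328/239 = -1472328/239 + I*√579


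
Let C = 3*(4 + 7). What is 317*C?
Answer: 10461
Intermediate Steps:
C = 33 (C = 3*11 = 33)
317*C = 317*33 = 10461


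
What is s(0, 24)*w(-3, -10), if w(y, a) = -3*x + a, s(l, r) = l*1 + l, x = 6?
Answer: 0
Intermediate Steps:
s(l, r) = 2*l (s(l, r) = l + l = 2*l)
w(y, a) = -18 + a (w(y, a) = -3*6 + a = -18 + a)
s(0, 24)*w(-3, -10) = (2*0)*(-18 - 10) = 0*(-28) = 0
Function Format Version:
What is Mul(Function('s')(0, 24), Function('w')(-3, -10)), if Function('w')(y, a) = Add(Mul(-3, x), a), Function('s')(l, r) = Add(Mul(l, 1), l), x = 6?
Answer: 0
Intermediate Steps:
Function('s')(l, r) = Mul(2, l) (Function('s')(l, r) = Add(l, l) = Mul(2, l))
Function('w')(y, a) = Add(-18, a) (Function('w')(y, a) = Add(Mul(-3, 6), a) = Add(-18, a))
Mul(Function('s')(0, 24), Function('w')(-3, -10)) = Mul(Mul(2, 0), Add(-18, -10)) = Mul(0, -28) = 0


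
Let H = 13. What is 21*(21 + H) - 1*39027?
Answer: -38313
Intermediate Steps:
21*(21 + H) - 1*39027 = 21*(21 + 13) - 1*39027 = 21*34 - 39027 = 714 - 39027 = -38313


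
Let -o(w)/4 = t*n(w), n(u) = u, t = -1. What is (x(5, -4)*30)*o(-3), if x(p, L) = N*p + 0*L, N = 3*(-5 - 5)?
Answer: 54000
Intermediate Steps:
o(w) = 4*w (o(w) = -(-4)*w = 4*w)
N = -30 (N = 3*(-10) = -30)
x(p, L) = -30*p (x(p, L) = -30*p + 0*L = -30*p + 0 = -30*p)
(x(5, -4)*30)*o(-3) = (-30*5*30)*(4*(-3)) = -150*30*(-12) = -4500*(-12) = 54000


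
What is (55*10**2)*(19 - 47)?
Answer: -154000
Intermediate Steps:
(55*10**2)*(19 - 47) = (55*100)*(-28) = 5500*(-28) = -154000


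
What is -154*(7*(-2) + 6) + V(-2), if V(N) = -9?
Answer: 1223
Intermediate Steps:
-154*(7*(-2) + 6) + V(-2) = -154*(7*(-2) + 6) - 9 = -154*(-14 + 6) - 9 = -154*(-8) - 9 = 1232 - 9 = 1223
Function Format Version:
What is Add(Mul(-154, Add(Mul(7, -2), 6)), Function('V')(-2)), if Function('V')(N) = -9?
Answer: 1223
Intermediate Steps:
Add(Mul(-154, Add(Mul(7, -2), 6)), Function('V')(-2)) = Add(Mul(-154, Add(Mul(7, -2), 6)), -9) = Add(Mul(-154, Add(-14, 6)), -9) = Add(Mul(-154, -8), -9) = Add(1232, -9) = 1223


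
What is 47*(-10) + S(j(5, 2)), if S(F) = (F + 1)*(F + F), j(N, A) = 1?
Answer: -466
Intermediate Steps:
S(F) = 2*F*(1 + F) (S(F) = (1 + F)*(2*F) = 2*F*(1 + F))
47*(-10) + S(j(5, 2)) = 47*(-10) + 2*1*(1 + 1) = -470 + 2*1*2 = -470 + 4 = -466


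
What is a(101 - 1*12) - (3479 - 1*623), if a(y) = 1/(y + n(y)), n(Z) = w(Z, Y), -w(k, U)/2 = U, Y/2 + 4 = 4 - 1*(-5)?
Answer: -197063/69 ≈ -2856.0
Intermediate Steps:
Y = 10 (Y = -8 + 2*(4 - 1*(-5)) = -8 + 2*(4 + 5) = -8 + 2*9 = -8 + 18 = 10)
w(k, U) = -2*U
n(Z) = -20 (n(Z) = -2*10 = -20)
a(y) = 1/(-20 + y) (a(y) = 1/(y - 20) = 1/(-20 + y))
a(101 - 1*12) - (3479 - 1*623) = 1/(-20 + (101 - 1*12)) - (3479 - 1*623) = 1/(-20 + (101 - 12)) - (3479 - 623) = 1/(-20 + 89) - 1*2856 = 1/69 - 2856 = -197063/69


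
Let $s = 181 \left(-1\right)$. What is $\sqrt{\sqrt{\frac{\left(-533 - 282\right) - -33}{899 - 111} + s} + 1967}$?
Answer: $\frac{\sqrt{305349212 + 394 i \sqrt{28251770}}}{394} \approx 44.351 + 0.15209 i$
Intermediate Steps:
$s = -181$
$\sqrt{\sqrt{\frac{\left(-533 - 282\right) - -33}{899 - 111} + s} + 1967} = \sqrt{\sqrt{\frac{\left(-533 - 282\right) - -33}{899 - 111} - 181} + 1967} = \sqrt{\sqrt{\frac{\left(-533 - 282\right) + 33}{788} - 181} + 1967} = \sqrt{\sqrt{\left(-815 + 33\right) \frac{1}{788} - 181} + 1967} = \sqrt{\sqrt{\left(-782\right) \frac{1}{788} - 181} + 1967} = \sqrt{\sqrt{- \frac{391}{394} - 181} + 1967} = \sqrt{\sqrt{- \frac{71705}{394}} + 1967} = \sqrt{\frac{i \sqrt{28251770}}{394} + 1967} = \sqrt{1967 + \frac{i \sqrt{28251770}}{394}}$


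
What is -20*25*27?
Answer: -13500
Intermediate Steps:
-20*25*27 = -500*27 = -13500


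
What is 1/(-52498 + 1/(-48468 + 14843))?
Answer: -33625/1765245251 ≈ -1.9048e-5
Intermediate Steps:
1/(-52498 + 1/(-48468 + 14843)) = 1/(-52498 + 1/(-33625)) = 1/(-52498 - 1/33625) = 1/(-1765245251/33625) = -33625/1765245251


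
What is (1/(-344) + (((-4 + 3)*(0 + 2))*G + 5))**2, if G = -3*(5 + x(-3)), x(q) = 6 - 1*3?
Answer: 332369361/118336 ≈ 2808.7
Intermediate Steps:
x(q) = 3 (x(q) = 6 - 3 = 3)
G = -24 (G = -3*(5 + 3) = -3*8 = -24)
(1/(-344) + (((-4 + 3)*(0 + 2))*G + 5))**2 = (1/(-344) + (((-4 + 3)*(0 + 2))*(-24) + 5))**2 = (-1/344 + (-1*2*(-24) + 5))**2 = (-1/344 + (-2*(-24) + 5))**2 = (-1/344 + (48 + 5))**2 = (-1/344 + 53)**2 = (18231/344)**2 = 332369361/118336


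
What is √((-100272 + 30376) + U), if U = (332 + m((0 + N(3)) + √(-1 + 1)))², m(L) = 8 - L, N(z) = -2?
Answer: 82*√7 ≈ 216.95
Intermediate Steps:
U = 116964 (U = (332 + (8 - ((0 - 2) + √(-1 + 1))))² = (332 + (8 - (-2 + √0)))² = (332 + (8 - (-2 + 0)))² = (332 + (8 - 1*(-2)))² = (332 + (8 + 2))² = (332 + 10)² = 342² = 116964)
√((-100272 + 30376) + U) = √((-100272 + 30376) + 116964) = √(-69896 + 116964) = √47068 = 82*√7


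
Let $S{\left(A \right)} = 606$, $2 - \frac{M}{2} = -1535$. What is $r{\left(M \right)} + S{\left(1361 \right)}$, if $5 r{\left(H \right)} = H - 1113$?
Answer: $\frac{4991}{5} \approx 998.2$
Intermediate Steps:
$M = 3074$ ($M = 4 - -3070 = 4 + 3070 = 3074$)
$r{\left(H \right)} = - \frac{1113}{5} + \frac{H}{5}$ ($r{\left(H \right)} = \frac{H - 1113}{5} = \frac{-1113 + H}{5} = - \frac{1113}{5} + \frac{H}{5}$)
$r{\left(M \right)} + S{\left(1361 \right)} = \left(- \frac{1113}{5} + \frac{1}{5} \cdot 3074\right) + 606 = \left(- \frac{1113}{5} + \frac{3074}{5}\right) + 606 = \frac{1961}{5} + 606 = \frac{4991}{5}$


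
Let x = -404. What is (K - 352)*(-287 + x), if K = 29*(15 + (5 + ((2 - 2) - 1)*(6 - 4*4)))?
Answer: -357938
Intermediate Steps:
K = 870 (K = 29*(15 + (5 + (0 - 1)*(6 - 16))) = 29*(15 + (5 - 1*(-10))) = 29*(15 + (5 + 10)) = 29*(15 + 15) = 29*30 = 870)
(K - 352)*(-287 + x) = (870 - 352)*(-287 - 404) = 518*(-691) = -357938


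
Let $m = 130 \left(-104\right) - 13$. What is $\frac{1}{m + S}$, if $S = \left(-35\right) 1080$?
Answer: $- \frac{1}{51333} \approx -1.9481 \cdot 10^{-5}$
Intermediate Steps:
$m = -13533$ ($m = -13520 - 13 = -13533$)
$S = -37800$
$\frac{1}{m + S} = \frac{1}{-13533 - 37800} = \frac{1}{-51333} = - \frac{1}{51333}$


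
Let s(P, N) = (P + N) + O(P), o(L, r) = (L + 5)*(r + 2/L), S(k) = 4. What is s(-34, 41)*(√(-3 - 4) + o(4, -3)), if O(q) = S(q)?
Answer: -495/2 + 11*I*√7 ≈ -247.5 + 29.103*I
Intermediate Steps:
O(q) = 4
o(L, r) = (5 + L)*(r + 2/L)
s(P, N) = 4 + N + P (s(P, N) = (P + N) + 4 = (N + P) + 4 = 4 + N + P)
s(-34, 41)*(√(-3 - 4) + o(4, -3)) = (4 + 41 - 34)*(√(-3 - 4) + (2 + 5*(-3) + 10/4 + 4*(-3))) = 11*(√(-7) + (2 - 15 + 10*(¼) - 12)) = 11*(I*√7 + (2 - 15 + 5/2 - 12)) = 11*(I*√7 - 45/2) = 11*(-45/2 + I*√7) = -495/2 + 11*I*√7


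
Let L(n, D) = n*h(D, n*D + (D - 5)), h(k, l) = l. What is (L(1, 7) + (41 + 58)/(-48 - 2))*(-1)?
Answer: -351/50 ≈ -7.0200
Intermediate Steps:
L(n, D) = n*(-5 + D + D*n) (L(n, D) = n*(n*D + (D - 5)) = n*(D*n + (-5 + D)) = n*(-5 + D + D*n))
(L(1, 7) + (41 + 58)/(-48 - 2))*(-1) = (1*(-5 + 7 + 7*1) + (41 + 58)/(-48 - 2))*(-1) = (1*(-5 + 7 + 7) + 99/(-50))*(-1) = (1*9 + 99*(-1/50))*(-1) = (9 - 99/50)*(-1) = (351/50)*(-1) = -351/50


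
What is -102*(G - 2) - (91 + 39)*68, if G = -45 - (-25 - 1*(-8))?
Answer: -5780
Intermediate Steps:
G = -28 (G = -45 - (-25 + 8) = -45 - 1*(-17) = -45 + 17 = -28)
-102*(G - 2) - (91 + 39)*68 = -102*(-28 - 2) - (91 + 39)*68 = -102*(-30) - 130*68 = 3060 - 1*8840 = 3060 - 8840 = -5780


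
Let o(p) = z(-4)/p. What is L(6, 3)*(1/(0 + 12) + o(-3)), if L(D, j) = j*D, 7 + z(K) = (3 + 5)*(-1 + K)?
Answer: 567/2 ≈ 283.50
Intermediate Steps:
z(K) = -15 + 8*K (z(K) = -7 + (3 + 5)*(-1 + K) = -7 + 8*(-1 + K) = -7 + (-8 + 8*K) = -15 + 8*K)
L(D, j) = D*j
o(p) = -47/p (o(p) = (-15 + 8*(-4))/p = (-15 - 32)/p = -47/p)
L(6, 3)*(1/(0 + 12) + o(-3)) = (6*3)*(1/(0 + 12) - 47/(-3)) = 18*(1/12 - 47*(-⅓)) = 18*(1/12 + 47/3) = 18*(63/4) = 567/2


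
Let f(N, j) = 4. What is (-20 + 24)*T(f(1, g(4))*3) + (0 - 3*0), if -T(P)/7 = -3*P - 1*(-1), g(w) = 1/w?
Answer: 980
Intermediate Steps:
g(w) = 1/w
T(P) = -7 + 21*P (T(P) = -7*(-3*P - 1*(-1)) = -7*(-3*P + 1) = -7*(1 - 3*P) = -7 + 21*P)
(-20 + 24)*T(f(1, g(4))*3) + (0 - 3*0) = (-20 + 24)*(-7 + 21*(4*3)) + (0 - 3*0) = 4*(-7 + 21*12) + (0 + 0) = 4*(-7 + 252) + 0 = 4*245 + 0 = 980 + 0 = 980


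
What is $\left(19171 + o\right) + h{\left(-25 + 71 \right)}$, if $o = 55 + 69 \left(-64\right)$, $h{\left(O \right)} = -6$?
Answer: $14804$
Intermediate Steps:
$o = -4361$ ($o = 55 - 4416 = -4361$)
$\left(19171 + o\right) + h{\left(-25 + 71 \right)} = \left(19171 - 4361\right) - 6 = 14810 - 6 = 14804$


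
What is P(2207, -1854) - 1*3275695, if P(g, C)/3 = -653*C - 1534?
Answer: 351689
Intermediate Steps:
P(g, C) = -4602 - 1959*C (P(g, C) = 3*(-653*C - 1534) = 3*(-1534 - 653*C) = -4602 - 1959*C)
P(2207, -1854) - 1*3275695 = (-4602 - 1959*(-1854)) - 1*3275695 = (-4602 + 3631986) - 3275695 = 3627384 - 3275695 = 351689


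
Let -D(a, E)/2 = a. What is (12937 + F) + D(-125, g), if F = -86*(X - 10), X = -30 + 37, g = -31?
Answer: 13445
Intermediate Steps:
D(a, E) = -2*a
X = 7
F = 258 (F = -86*(7 - 10) = -86*(-3) = 258)
(12937 + F) + D(-125, g) = (12937 + 258) - 2*(-125) = 13195 + 250 = 13445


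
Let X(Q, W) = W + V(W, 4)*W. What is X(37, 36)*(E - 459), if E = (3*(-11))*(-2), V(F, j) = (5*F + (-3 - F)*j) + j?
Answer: -410292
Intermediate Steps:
V(F, j) = j + 5*F + j*(-3 - F) (V(F, j) = (5*F + j*(-3 - F)) + j = j + 5*F + j*(-3 - F))
E = 66 (E = -33*(-2) = 66)
X(Q, W) = W + W*(-8 + W) (X(Q, W) = W + (-2*4 + 5*W - 1*W*4)*W = W + (-8 + 5*W - 4*W)*W = W + (-8 + W)*W = W + W*(-8 + W))
X(37, 36)*(E - 459) = (36*(-7 + 36))*(66 - 459) = (36*29)*(-393) = 1044*(-393) = -410292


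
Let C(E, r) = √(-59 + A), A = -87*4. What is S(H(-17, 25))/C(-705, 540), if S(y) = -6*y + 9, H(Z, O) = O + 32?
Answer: 9*I*√407/11 ≈ 16.506*I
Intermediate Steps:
A = -348
H(Z, O) = 32 + O
S(y) = 9 - 6*y
C(E, r) = I*√407 (C(E, r) = √(-59 - 348) = √(-407) = I*√407)
S(H(-17, 25))/C(-705, 540) = (9 - 6*(32 + 25))/((I*√407)) = (9 - 6*57)*(-I*√407/407) = (9 - 342)*(-I*√407/407) = -(-9)*I*√407/11 = 9*I*√407/11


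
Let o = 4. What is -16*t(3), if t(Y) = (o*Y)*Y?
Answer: -576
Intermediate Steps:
t(Y) = 4*Y² (t(Y) = (4*Y)*Y = 4*Y²)
-16*t(3) = -64*3² = -64*9 = -16*36 = -576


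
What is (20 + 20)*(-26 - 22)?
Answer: -1920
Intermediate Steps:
(20 + 20)*(-26 - 22) = 40*(-48) = -1920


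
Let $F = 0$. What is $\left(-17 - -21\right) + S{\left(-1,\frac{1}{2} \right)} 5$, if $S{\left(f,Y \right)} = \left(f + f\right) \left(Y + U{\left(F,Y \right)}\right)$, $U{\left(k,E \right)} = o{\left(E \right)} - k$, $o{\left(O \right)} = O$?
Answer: $-6$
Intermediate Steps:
$U{\left(k,E \right)} = E - k$
$S{\left(f,Y \right)} = 4 Y f$ ($S{\left(f,Y \right)} = \left(f + f\right) \left(Y + \left(Y - 0\right)\right) = 2 f \left(Y + \left(Y + 0\right)\right) = 2 f \left(Y + Y\right) = 2 f 2 Y = 4 Y f$)
$\left(-17 - -21\right) + S{\left(-1,\frac{1}{2} \right)} 5 = \left(-17 - -21\right) + 4 \cdot \frac{1}{2} \left(-1\right) 5 = \left(-17 + 21\right) + 4 \cdot \frac{1}{2} \left(-1\right) 5 = 4 - 10 = -6$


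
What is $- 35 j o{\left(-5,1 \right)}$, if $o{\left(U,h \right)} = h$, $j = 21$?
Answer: $-735$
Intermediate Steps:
$- 35 j o{\left(-5,1 \right)} = - 35 \cdot 21 \cdot 1 = - 735 \cdot 1 = \left(-1\right) 735 = -735$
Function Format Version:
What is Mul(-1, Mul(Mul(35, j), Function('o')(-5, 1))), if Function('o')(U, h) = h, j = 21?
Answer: -735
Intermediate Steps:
Mul(-1, Mul(Mul(35, j), Function('o')(-5, 1))) = Mul(-1, Mul(Mul(35, 21), 1)) = Mul(-1, Mul(735, 1)) = Mul(-1, 735) = -735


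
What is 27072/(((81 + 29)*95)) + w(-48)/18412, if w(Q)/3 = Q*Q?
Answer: 71335008/24050675 ≈ 2.9660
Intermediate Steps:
w(Q) = 3*Q**2 (w(Q) = 3*(Q*Q) = 3*Q**2)
27072/(((81 + 29)*95)) + w(-48)/18412 = 27072/(((81 + 29)*95)) + (3*(-48)**2)/18412 = 27072/((110*95)) + (3*2304)*(1/18412) = 27072/10450 + 6912*(1/18412) = 27072*(1/10450) + 1728/4603 = 13536/5225 + 1728/4603 = 71335008/24050675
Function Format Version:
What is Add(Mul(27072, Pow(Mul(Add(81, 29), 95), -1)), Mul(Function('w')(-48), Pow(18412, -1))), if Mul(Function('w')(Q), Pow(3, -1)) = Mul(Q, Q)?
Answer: Rational(71335008, 24050675) ≈ 2.9660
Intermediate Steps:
Function('w')(Q) = Mul(3, Pow(Q, 2)) (Function('w')(Q) = Mul(3, Mul(Q, Q)) = Mul(3, Pow(Q, 2)))
Add(Mul(27072, Pow(Mul(Add(81, 29), 95), -1)), Mul(Function('w')(-48), Pow(18412, -1))) = Add(Mul(27072, Pow(Mul(Add(81, 29), 95), -1)), Mul(Mul(3, Pow(-48, 2)), Pow(18412, -1))) = Add(Mul(27072, Pow(Mul(110, 95), -1)), Mul(Mul(3, 2304), Rational(1, 18412))) = Add(Mul(27072, Pow(10450, -1)), Mul(6912, Rational(1, 18412))) = Add(Mul(27072, Rational(1, 10450)), Rational(1728, 4603)) = Add(Rational(13536, 5225), Rational(1728, 4603)) = Rational(71335008, 24050675)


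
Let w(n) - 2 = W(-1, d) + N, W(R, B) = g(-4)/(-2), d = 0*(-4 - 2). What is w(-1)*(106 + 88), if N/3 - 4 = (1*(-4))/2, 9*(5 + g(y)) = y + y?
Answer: 19109/9 ≈ 2123.2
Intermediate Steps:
g(y) = -5 + 2*y/9 (g(y) = -5 + (y + y)/9 = -5 + (2*y)/9 = -5 + 2*y/9)
d = 0 (d = 0*(-6) = 0)
N = 6 (N = 12 + 3*((1*(-4))/2) = 12 + 3*(-4*½) = 12 + 3*(-2) = 12 - 6 = 6)
W(R, B) = 53/18 (W(R, B) = (-5 + (2/9)*(-4))/(-2) = (-5 - 8/9)*(-½) = -53/9*(-½) = 53/18)
w(n) = 197/18 (w(n) = 2 + (53/18 + 6) = 2 + 161/18 = 197/18)
w(-1)*(106 + 88) = 197*(106 + 88)/18 = (197/18)*194 = 19109/9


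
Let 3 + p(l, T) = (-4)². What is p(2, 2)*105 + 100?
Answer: 1465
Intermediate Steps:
p(l, T) = 13 (p(l, T) = -3 + (-4)² = -3 + 16 = 13)
p(2, 2)*105 + 100 = 13*105 + 100 = 1365 + 100 = 1465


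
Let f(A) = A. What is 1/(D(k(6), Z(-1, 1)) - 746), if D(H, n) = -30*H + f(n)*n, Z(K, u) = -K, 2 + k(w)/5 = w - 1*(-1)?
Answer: -1/1495 ≈ -0.00066890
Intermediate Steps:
k(w) = -5 + 5*w (k(w) = -10 + 5*(w - 1*(-1)) = -10 + 5*(w + 1) = -10 + 5*(1 + w) = -10 + (5 + 5*w) = -5 + 5*w)
D(H, n) = n**2 - 30*H (D(H, n) = -30*H + n*n = -30*H + n**2 = n**2 - 30*H)
1/(D(k(6), Z(-1, 1)) - 746) = 1/(((-1*(-1))**2 - 30*(-5 + 5*6)) - 746) = 1/((1**2 - 30*(-5 + 30)) - 746) = 1/((1 - 30*25) - 746) = 1/((1 - 750) - 746) = 1/(-749 - 746) = 1/(-1495) = -1/1495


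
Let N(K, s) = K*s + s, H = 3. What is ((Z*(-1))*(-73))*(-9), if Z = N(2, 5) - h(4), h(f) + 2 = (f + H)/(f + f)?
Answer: -84753/8 ≈ -10594.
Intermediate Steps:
N(K, s) = s + K*s
h(f) = -2 + (3 + f)/(2*f) (h(f) = -2 + (f + 3)/(f + f) = -2 + (3 + f)/((2*f)) = -2 + (3 + f)*(1/(2*f)) = -2 + (3 + f)/(2*f))
Z = 129/8 (Z = 5*(1 + 2) - 3*(1 - 1*4)/(2*4) = 5*3 - 3*(1 - 4)/(2*4) = 15 - 3*(-3)/(2*4) = 15 - 1*(-9/8) = 15 + 9/8 = 129/8 ≈ 16.125)
((Z*(-1))*(-73))*(-9) = (((129/8)*(-1))*(-73))*(-9) = -129/8*(-73)*(-9) = (9417/8)*(-9) = -84753/8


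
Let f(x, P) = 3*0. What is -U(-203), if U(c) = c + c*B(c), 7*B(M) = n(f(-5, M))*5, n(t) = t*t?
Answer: 203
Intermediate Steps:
f(x, P) = 0
n(t) = t**2
B(M) = 0 (B(M) = (0**2*5)/7 = (0*5)/7 = (1/7)*0 = 0)
U(c) = c (U(c) = c + c*0 = c + 0 = c)
-U(-203) = -1*(-203) = 203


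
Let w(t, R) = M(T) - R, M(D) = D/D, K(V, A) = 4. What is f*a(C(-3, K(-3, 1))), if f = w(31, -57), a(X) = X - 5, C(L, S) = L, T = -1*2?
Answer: -464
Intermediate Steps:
T = -2
M(D) = 1
w(t, R) = 1 - R
a(X) = -5 + X
f = 58 (f = 1 - 1*(-57) = 1 + 57 = 58)
f*a(C(-3, K(-3, 1))) = 58*(-5 - 3) = 58*(-8) = -464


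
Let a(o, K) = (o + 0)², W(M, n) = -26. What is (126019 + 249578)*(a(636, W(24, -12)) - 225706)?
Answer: 67152987630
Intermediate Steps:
a(o, K) = o²
(126019 + 249578)*(a(636, W(24, -12)) - 225706) = (126019 + 249578)*(636² - 225706) = 375597*(404496 - 225706) = 375597*178790 = 67152987630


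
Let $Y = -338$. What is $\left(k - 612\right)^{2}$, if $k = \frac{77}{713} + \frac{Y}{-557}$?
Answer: $\frac{58935529338755281}{157720973881} \approx 3.7367 \cdot 10^{5}$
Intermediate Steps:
$k = \frac{283883}{397141}$ ($k = \frac{77}{713} - \frac{338}{-557} = 77 \cdot \frac{1}{713} - - \frac{338}{557} = \frac{77}{713} + \frac{338}{557} = \frac{283883}{397141} \approx 0.71482$)
$\left(k - 612\right)^{2} = \left(\frac{283883}{397141} - 612\right)^{2} = \left(- \frac{242766409}{397141}\right)^{2} = \frac{58935529338755281}{157720973881}$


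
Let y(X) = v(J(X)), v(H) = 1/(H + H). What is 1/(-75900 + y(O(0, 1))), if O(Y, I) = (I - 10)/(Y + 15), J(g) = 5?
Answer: -10/758999 ≈ -1.3175e-5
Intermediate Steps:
O(Y, I) = (-10 + I)/(15 + Y)
v(H) = 1/(2*H)
y(X) = ⅒ (y(X) = (½)/5 = (½)*(⅕) = ⅒)
1/(-75900 + y(O(0, 1))) = 1/(-75900 + ⅒) = 1/(-758999/10) = -10/758999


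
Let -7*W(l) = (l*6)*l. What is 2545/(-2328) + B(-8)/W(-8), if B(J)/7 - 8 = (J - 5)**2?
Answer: -882001/37248 ≈ -23.679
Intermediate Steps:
W(l) = -6*l**2/7 (W(l) = -l*6*l/7 = -6*l*l/7 = -6*l**2/7)
B(J) = 56 + 7*(-5 + J)**2 (B(J) = 56 + 7*(J - 5)**2 = 56 + 7*(-5 + J)**2)
2545/(-2328) + B(-8)/W(-8) = 2545/(-2328) + (56 + 7*(-5 - 8)**2)/((-6/7*(-8)**2)) = 2545*(-1/2328) + (56 + 7*(-13)**2)/((-6/7*64)) = -2545/2328 + (56 + 7*169)/(-384/7) = -2545/2328 + (56 + 1183)*(-7/384) = -2545/2328 + 1239*(-7/384) = -2545/2328 - 2891/128 = -882001/37248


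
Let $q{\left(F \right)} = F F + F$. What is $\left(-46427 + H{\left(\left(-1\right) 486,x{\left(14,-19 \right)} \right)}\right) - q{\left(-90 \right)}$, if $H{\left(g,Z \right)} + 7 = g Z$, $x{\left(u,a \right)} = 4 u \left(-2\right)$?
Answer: $-12$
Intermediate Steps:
$q{\left(F \right)} = F + F^{2}$ ($q{\left(F \right)} = F^{2} + F = F + F^{2}$)
$x{\left(u,a \right)} = - 8 u$
$H{\left(g,Z \right)} = -7 + Z g$ ($H{\left(g,Z \right)} = -7 + g Z = -7 + Z g$)
$\left(-46427 + H{\left(\left(-1\right) 486,x{\left(14,-19 \right)} \right)}\right) - q{\left(-90 \right)} = \left(-46427 - \left(7 - \left(-8\right) 14 \left(\left(-1\right) 486\right)\right)\right) - - 90 \left(1 - 90\right) = \left(-46427 - -54425\right) - \left(-90\right) \left(-89\right) = \left(-46427 + \left(-7 + 54432\right)\right) - 8010 = \left(-46427 + 54425\right) - 8010 = 7998 - 8010 = -12$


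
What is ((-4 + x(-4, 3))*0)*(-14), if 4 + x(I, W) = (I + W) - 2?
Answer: 0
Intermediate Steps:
x(I, W) = -6 + I + W (x(I, W) = -4 + ((I + W) - 2) = -4 + (-2 + I + W) = -6 + I + W)
((-4 + x(-4, 3))*0)*(-14) = ((-4 + (-6 - 4 + 3))*0)*(-14) = ((-4 - 7)*0)*(-14) = -11*0*(-14) = 0*(-14) = 0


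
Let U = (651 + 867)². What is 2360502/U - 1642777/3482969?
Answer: 246448045705/445882725442 ≈ 0.55272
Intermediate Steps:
U = 2304324 (U = 1518² = 2304324)
2360502/U - 1642777/3482969 = 2360502/2304324 - 1642777/3482969 = 2360502*(1/2304324) - 1642777*1/3482969 = 131139/128018 - 1642777/3482969 = 246448045705/445882725442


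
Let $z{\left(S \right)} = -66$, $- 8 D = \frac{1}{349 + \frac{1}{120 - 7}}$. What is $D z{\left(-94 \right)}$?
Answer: $\frac{1243}{52584} \approx 0.023638$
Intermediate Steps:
$D = - \frac{113}{315504}$ ($D = - \frac{1}{8 \left(349 + \frac{1}{120 - 7}\right)} = - \frac{1}{8 \left(349 + \frac{1}{113}\right)} = - \frac{1}{8 \cdot \frac{39438}{113}} = \left(- \frac{1}{8}\right) \frac{113}{39438} = - \frac{113}{315504} \approx -0.00035816$)
$D z{\left(-94 \right)} = \left(- \frac{113}{315504}\right) \left(-66\right) = \frac{1243}{52584}$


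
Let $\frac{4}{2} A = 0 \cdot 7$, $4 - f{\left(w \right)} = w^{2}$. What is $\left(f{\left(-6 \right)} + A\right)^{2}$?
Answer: $1024$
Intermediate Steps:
$f{\left(w \right)} = 4 - w^{2}$
$A = 0$ ($A = \frac{0 \cdot 7}{2} = \frac{1}{2} \cdot 0 = 0$)
$\left(f{\left(-6 \right)} + A\right)^{2} = \left(\left(4 - \left(-6\right)^{2}\right) + 0\right)^{2} = \left(\left(4 - 36\right) + 0\right)^{2} = \left(-32 + 0\right)^{2} = \left(-32\right)^{2} = 1024$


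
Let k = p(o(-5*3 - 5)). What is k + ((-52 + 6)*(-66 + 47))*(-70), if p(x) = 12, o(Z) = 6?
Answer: -61168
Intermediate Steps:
k = 12
k + ((-52 + 6)*(-66 + 47))*(-70) = 12 + ((-52 + 6)*(-66 + 47))*(-70) = 12 - 46*(-19)*(-70) = 12 + 874*(-70) = 12 - 61180 = -61168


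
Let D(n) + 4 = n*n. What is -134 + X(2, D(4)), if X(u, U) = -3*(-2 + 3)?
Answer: -137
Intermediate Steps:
D(n) = -4 + n² (D(n) = -4 + n*n = -4 + n²)
X(u, U) = -3 (X(u, U) = -3*1 = -3)
-134 + X(2, D(4)) = -134 - 3 = -137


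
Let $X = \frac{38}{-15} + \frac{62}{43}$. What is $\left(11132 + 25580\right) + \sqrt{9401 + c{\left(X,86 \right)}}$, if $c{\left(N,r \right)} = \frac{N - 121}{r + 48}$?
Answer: $36712 + \frac{\sqrt{70220025928830}}{86430} \approx 36809.0$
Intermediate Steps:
$X = - \frac{704}{645}$ ($X = 38 \left(- \frac{1}{15}\right) + 62 \cdot \frac{1}{43} = - \frac{38}{15} + \frac{62}{43} = - \frac{704}{645} \approx -1.0915$)
$c{\left(N,r \right)} = \frac{-121 + N}{48 + r}$
$\left(11132 + 25580\right) + \sqrt{9401 + c{\left(X,86 \right)}} = \left(11132 + 25580\right) + \sqrt{9401 + \frac{-121 - \frac{704}{645}}{48 + 86}} = 36712 + \sqrt{9401 + \frac{1}{134} \left(- \frac{78749}{645}\right)} = 36712 + \sqrt{9401 - \frac{78749}{86430}} = 36712 + \sqrt{\frac{812449681}{86430}} = 36712 + \frac{\sqrt{70220025928830}}{86430}$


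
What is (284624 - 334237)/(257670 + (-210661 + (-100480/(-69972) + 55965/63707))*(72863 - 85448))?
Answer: -2632859260703/140704165111738780 ≈ -1.8712e-5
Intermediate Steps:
(284624 - 334237)/(257670 + (-210661 + (-100480/(-69972) + 55965/63707))*(72863 - 85448)) = -49613/(257670 + (-210661 + (-100480*(-1/69972) + 55965*(1/63707)))*(-12585)) = -49613/(257670 + (-210661 + (25120/17493 + 7995/9101))*(-12585)) = -49613/(257670 + (-210661 + 368473655/159203793)*(-12585)) = -49613/(257670 - 33537661763518/159203793*(-12585)) = -49613/(257670 + 140690491097958010/53067931) = -49613/140704165111738780/53067931 = -49613*53067931/140704165111738780 = -2632859260703/140704165111738780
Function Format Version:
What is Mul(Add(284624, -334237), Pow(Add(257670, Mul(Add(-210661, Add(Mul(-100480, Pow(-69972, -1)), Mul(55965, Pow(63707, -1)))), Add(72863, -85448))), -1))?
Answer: Rational(-2632859260703, 140704165111738780) ≈ -1.8712e-5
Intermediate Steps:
Mul(Add(284624, -334237), Pow(Add(257670, Mul(Add(-210661, Add(Mul(-100480, Pow(-69972, -1)), Mul(55965, Pow(63707, -1)))), Add(72863, -85448))), -1)) = Mul(-49613, Pow(Add(257670, Mul(Add(-210661, Add(Mul(-100480, Rational(-1, 69972)), Mul(55965, Rational(1, 63707)))), -12585)), -1)) = Mul(-49613, Pow(Add(257670, Mul(Add(-210661, Add(Rational(25120, 17493), Rational(7995, 9101))), -12585)), -1)) = Mul(-49613, Pow(Add(257670, Mul(Add(-210661, Rational(368473655, 159203793)), -12585)), -1)) = Mul(-49613, Pow(Add(257670, Mul(Rational(-33537661763518, 159203793), -12585)), -1)) = Mul(-49613, Pow(Add(257670, Rational(140690491097958010, 53067931)), -1)) = Mul(-49613, Pow(Rational(140704165111738780, 53067931), -1)) = Mul(-49613, Rational(53067931, 140704165111738780)) = Rational(-2632859260703, 140704165111738780)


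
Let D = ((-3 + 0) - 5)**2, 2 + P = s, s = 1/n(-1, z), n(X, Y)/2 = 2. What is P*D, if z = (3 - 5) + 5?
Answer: -112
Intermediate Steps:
z = 3 (z = -2 + 5 = 3)
n(X, Y) = 4 (n(X, Y) = 2*2 = 4)
s = 1/4 ≈ 0.25000
P = -7/4 (P = -2 + 1/4 = -7/4 ≈ -1.7500)
D = 64 (D = (-3 - 5)**2 = (-8)**2 = 64)
P*D = -7/4*64 = -112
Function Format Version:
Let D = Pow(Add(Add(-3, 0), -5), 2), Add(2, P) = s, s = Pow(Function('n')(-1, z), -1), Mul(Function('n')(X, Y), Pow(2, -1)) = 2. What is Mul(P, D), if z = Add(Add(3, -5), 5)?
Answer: -112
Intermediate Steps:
z = 3 (z = Add(-2, 5) = 3)
Function('n')(X, Y) = 4 (Function('n')(X, Y) = Mul(2, 2) = 4)
s = Rational(1, 4) (s = Pow(4, -1) = Rational(1, 4) ≈ 0.25000)
P = Rational(-7, 4) (P = Add(-2, Rational(1, 4)) = Rational(-7, 4) ≈ -1.7500)
D = 64 (D = Pow(Add(-3, -5), 2) = Pow(-8, 2) = 64)
Mul(P, D) = Mul(Rational(-7, 4), 64) = -112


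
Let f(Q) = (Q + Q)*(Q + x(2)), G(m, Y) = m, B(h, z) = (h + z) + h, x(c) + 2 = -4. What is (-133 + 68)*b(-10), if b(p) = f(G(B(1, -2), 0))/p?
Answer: 0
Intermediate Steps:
x(c) = -6 (x(c) = -2 - 4 = -6)
B(h, z) = z + 2*h
f(Q) = 2*Q*(-6 + Q) (f(Q) = (Q + Q)*(Q - 6) = (2*Q)*(-6 + Q) = 2*Q*(-6 + Q))
b(p) = 0 (b(p) = (2*(-2 + 2*1)*(-6 + (-2 + 2*1)))/p = (2*(-2 + 2)*(-6 + (-2 + 2)))/p = (2*0*(-6 + 0))/p = (2*0*(-6))/p = 0/p = 0)
(-133 + 68)*b(-10) = (-133 + 68)*0 = -65*0 = 0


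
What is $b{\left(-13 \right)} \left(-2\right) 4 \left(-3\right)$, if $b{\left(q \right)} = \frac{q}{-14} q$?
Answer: $- \frac{2028}{7} \approx -289.71$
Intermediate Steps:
$b{\left(q \right)} = - \frac{q^{2}}{14}$ ($b{\left(q \right)} = q \left(- \frac{1}{14}\right) q = - \frac{q}{14} q = - \frac{q^{2}}{14}$)
$b{\left(-13 \right)} \left(-2\right) 4 \left(-3\right) = - \frac{\left(-13\right)^{2}}{14} \left(-2\right) 4 \left(-3\right) = \left(- \frac{1}{14}\right) 169 \left(\left(-8\right) \left(-3\right)\right) = \left(- \frac{169}{14}\right) 24 = - \frac{2028}{7}$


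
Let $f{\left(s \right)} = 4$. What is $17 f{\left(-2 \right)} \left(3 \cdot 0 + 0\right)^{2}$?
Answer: $0$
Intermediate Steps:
$17 f{\left(-2 \right)} \left(3 \cdot 0 + 0\right)^{2} = 17 \cdot 4 \left(3 \cdot 0 + 0\right)^{2} = 68 \left(0 + 0\right)^{2} = 68 \cdot 0^{2} = 68 \cdot 0 = 0$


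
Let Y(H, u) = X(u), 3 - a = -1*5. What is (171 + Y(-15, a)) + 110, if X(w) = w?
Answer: 289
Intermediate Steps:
a = 8 (a = 3 - (-1)*5 = 3 - 1*(-5) = 3 + 5 = 8)
Y(H, u) = u
(171 + Y(-15, a)) + 110 = (171 + 8) + 110 = 179 + 110 = 289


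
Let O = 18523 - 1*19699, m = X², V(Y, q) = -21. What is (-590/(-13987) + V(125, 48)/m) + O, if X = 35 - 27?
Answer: -1052973535/895168 ≈ -1176.3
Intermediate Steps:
X = 8
m = 64 (m = 8² = 64)
O = -1176 (O = 18523 - 19699 = -1176)
(-590/(-13987) + V(125, 48)/m) + O = (-590/(-13987) - 21/64) - 1176 = (-590*(-1/13987) - 21*1/64) - 1176 = (590/13987 - 21/64) - 1176 = -255967/895168 - 1176 = -1052973535/895168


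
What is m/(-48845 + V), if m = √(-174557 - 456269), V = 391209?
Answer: 7*I*√12874/342364 ≈ 0.0023199*I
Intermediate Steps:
m = 7*I*√12874 (m = √(-630826) = 7*I*√12874 ≈ 794.25*I)
m/(-48845 + V) = (7*I*√12874)/(-48845 + 391209) = (7*I*√12874)/342364 = (7*I*√12874)*(1/342364) = 7*I*√12874/342364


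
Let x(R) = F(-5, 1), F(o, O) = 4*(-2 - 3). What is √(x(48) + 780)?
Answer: 2*√190 ≈ 27.568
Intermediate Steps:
F(o, O) = -20 (F(o, O) = 4*(-5) = -20)
x(R) = -20
√(x(48) + 780) = √(-20 + 780) = √760 = 2*√190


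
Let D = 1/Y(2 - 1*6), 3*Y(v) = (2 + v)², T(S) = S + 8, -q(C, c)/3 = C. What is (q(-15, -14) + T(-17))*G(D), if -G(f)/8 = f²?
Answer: -162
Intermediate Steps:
q(C, c) = -3*C
T(S) = 8 + S
Y(v) = (2 + v)²/3
D = ¾ (D = 1/((2 + (2 - 1*6))²/3) = 1/((2 + (2 - 6))²/3) = 1/((2 - 4)²/3) = 1/((⅓)*(-2)²) = 1/((⅓)*4) = 1/(4/3) = ¾ ≈ 0.75000)
G(f) = -8*f²
(q(-15, -14) + T(-17))*G(D) = (-3*(-15) + (8 - 17))*(-8*(¾)²) = (45 - 9)*(-8*9/16) = 36*(-9/2) = -162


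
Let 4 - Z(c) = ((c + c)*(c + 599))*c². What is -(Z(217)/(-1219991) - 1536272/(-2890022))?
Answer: -24098355001501708/1762900414901 ≈ -13670.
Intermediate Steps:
Z(c) = 4 - 2*c³*(599 + c) (Z(c) = 4 - (c + c)*(c + 599)*c² = 4 - (2*c)*(599 + c)*c² = 4 - 2*c*(599 + c)*c² = 4 - 2*c³*(599 + c))
-(Z(217)/(-1219991) - 1536272/(-2890022)) = -((4 - 1198*217³ - 2*217⁴)/(-1219991) - 1536272/(-2890022)) = -((4 - 1198*10218313 - 2*2217373921)*(-1/1219991) - 1536272*(-1/2890022)) = -((4 - 12241538974 - 4434747842)*(-1/1219991) + 768136/1445011) = -(-16676286812*(-1/1219991) + 768136/1445011) = -(16676286812/1219991 + 768136/1445011) = -1*24098355001501708/1762900414901 = -24098355001501708/1762900414901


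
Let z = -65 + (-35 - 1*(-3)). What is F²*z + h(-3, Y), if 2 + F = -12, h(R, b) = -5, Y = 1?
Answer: -19017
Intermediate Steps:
F = -14 (F = -2 - 12 = -14)
z = -97 (z = -65 + (-35 + 3) = -65 - 32 = -97)
F²*z + h(-3, Y) = (-14)²*(-97) - 5 = 196*(-97) - 5 = -19012 - 5 = -19017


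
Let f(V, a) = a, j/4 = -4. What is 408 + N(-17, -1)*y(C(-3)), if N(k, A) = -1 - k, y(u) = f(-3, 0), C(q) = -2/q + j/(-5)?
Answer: 408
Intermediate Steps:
j = -16 (j = 4*(-4) = -16)
C(q) = 16/5 - 2/q (C(q) = -2/q - 16/(-5) = -2/q - 16*(-⅕) = -2/q + 16/5 = 16/5 - 2/q)
y(u) = 0
408 + N(-17, -1)*y(C(-3)) = 408 + (-1 - 1*(-17))*0 = 408 + (-1 + 17)*0 = 408 + 16*0 = 408 + 0 = 408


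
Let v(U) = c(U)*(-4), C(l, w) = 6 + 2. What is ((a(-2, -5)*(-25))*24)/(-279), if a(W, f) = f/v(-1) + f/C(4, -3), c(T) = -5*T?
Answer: -25/31 ≈ -0.80645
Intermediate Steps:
C(l, w) = 8
v(U) = 20*U (v(U) = -5*U*(-4) = 20*U)
a(W, f) = 3*f/40 (a(W, f) = f/((20*(-1))) + f/8 = f/(-20) + f*(1/8) = f*(-1/20) + f/8 = -f/20 + f/8 = 3*f/40)
((a(-2, -5)*(-25))*24)/(-279) = ((((3/40)*(-5))*(-25))*24)/(-279) = (-3/8*(-25)*24)*(-1/279) = ((75/8)*24)*(-1/279) = 225*(-1/279) = -25/31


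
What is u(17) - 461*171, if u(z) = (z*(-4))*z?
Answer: -79987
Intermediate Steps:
u(z) = -4*z² (u(z) = (-4*z)*z = -4*z²)
u(17) - 461*171 = -4*17² - 461*171 = -4*289 - 78831 = -1156 - 78831 = -79987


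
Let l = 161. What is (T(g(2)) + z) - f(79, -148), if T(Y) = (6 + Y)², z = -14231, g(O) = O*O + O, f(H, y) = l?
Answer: -14248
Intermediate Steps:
f(H, y) = 161
g(O) = O + O² (g(O) = O² + O = O + O²)
(T(g(2)) + z) - f(79, -148) = ((6 + 2*(1 + 2))² - 14231) - 1*161 = ((6 + 2*3)² - 14231) - 161 = ((6 + 6)² - 14231) - 161 = (12² - 14231) - 161 = (144 - 14231) - 161 = -14087 - 161 = -14248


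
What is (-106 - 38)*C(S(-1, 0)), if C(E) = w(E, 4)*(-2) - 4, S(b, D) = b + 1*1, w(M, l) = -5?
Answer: -864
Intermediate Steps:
S(b, D) = 1 + b (S(b, D) = b + 1 = 1 + b)
C(E) = 6 (C(E) = -5*(-2) - 4 = 10 - 4 = 6)
(-106 - 38)*C(S(-1, 0)) = (-106 - 38)*6 = -144*6 = -864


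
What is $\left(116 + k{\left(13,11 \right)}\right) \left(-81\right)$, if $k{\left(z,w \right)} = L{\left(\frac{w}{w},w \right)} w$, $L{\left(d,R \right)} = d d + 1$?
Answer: $-11178$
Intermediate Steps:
$L{\left(d,R \right)} = 1 + d^{2}$ ($L{\left(d,R \right)} = d^{2} + 1 = 1 + d^{2}$)
$k{\left(z,w \right)} = 2 w$ ($k{\left(z,w \right)} = \left(1 + \left(\frac{w}{w}\right)^{2}\right) w = \left(1 + 1^{2}\right) w = \left(1 + 1\right) w = 2 w$)
$\left(116 + k{\left(13,11 \right)}\right) \left(-81\right) = \left(116 + 2 \cdot 11\right) \left(-81\right) = \left(116 + 22\right) \left(-81\right) = 138 \left(-81\right) = -11178$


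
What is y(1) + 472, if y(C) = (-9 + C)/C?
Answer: 464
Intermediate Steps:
y(C) = (-9 + C)/C
y(1) + 472 = (-9 + 1)/1 + 472 = 1*(-8) + 472 = -8 + 472 = 464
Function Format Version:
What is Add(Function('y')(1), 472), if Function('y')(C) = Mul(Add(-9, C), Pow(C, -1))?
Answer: 464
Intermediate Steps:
Function('y')(C) = Mul(Pow(C, -1), Add(-9, C))
Add(Function('y')(1), 472) = Add(Mul(Pow(1, -1), Add(-9, 1)), 472) = Add(Mul(1, -8), 472) = Add(-8, 472) = 464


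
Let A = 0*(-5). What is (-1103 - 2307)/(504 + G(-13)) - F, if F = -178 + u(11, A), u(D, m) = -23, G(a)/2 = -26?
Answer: 43721/226 ≈ 193.46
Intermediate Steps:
A = 0
G(a) = -52 (G(a) = 2*(-26) = -52)
F = -201 (F = -178 - 23 = -201)
(-1103 - 2307)/(504 + G(-13)) - F = (-1103 - 2307)/(504 - 52) - 1*(-201) = -3410/452 + 201 = -3410*1/452 + 201 = -1705/226 + 201 = 43721/226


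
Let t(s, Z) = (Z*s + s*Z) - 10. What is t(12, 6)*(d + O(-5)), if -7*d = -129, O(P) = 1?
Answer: 18224/7 ≈ 2603.4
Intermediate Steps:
t(s, Z) = -10 + 2*Z*s (t(s, Z) = (Z*s + Z*s) - 10 = 2*Z*s - 10 = -10 + 2*Z*s)
d = 129/7 (d = -1/7*(-129) = 129/7 ≈ 18.429)
t(12, 6)*(d + O(-5)) = (-10 + 2*6*12)*(129/7 + 1) = (-10 + 144)*(136/7) = 134*(136/7) = 18224/7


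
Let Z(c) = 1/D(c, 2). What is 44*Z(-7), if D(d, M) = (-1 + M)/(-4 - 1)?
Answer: -220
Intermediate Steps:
D(d, M) = ⅕ - M/5 (D(d, M) = (-1 + M)/(-5) = (-1 + M)*(-⅕) = ⅕ - M/5)
Z(c) = -5 (Z(c) = 1/(⅕ - ⅕*2) = 1/(⅕ - ⅖) = 1/(-⅕) = -5)
44*Z(-7) = 44*(-5) = -220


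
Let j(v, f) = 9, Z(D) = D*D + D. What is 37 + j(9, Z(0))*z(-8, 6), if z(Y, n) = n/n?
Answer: 46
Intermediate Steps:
Z(D) = D + D² (Z(D) = D² + D = D + D²)
z(Y, n) = 1
37 + j(9, Z(0))*z(-8, 6) = 37 + 9*1 = 37 + 9 = 46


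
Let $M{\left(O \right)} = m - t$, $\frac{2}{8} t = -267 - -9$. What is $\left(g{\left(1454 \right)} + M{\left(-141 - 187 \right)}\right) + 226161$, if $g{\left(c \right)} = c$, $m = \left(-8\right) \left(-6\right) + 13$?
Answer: $228708$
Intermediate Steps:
$t = -1032$ ($t = 4 \left(-267 - -9\right) = 4 \left(-267 + 9\right) = 4 \left(-258\right) = -1032$)
$m = 61$ ($m = 48 + 13 = 61$)
$M{\left(O \right)} = 1093$ ($M{\left(O \right)} = 61 - -1032 = 61 + 1032 = 1093$)
$\left(g{\left(1454 \right)} + M{\left(-141 - 187 \right)}\right) + 226161 = \left(1454 + 1093\right) + 226161 = 2547 + 226161 = 228708$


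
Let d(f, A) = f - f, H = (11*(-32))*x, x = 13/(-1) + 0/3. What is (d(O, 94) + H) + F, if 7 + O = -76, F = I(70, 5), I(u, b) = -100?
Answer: 4476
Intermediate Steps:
F = -100
x = -13 (x = 13*(-1) + 0*(⅓) = -13 + 0 = -13)
H = 4576 (H = (11*(-32))*(-13) = -352*(-13) = 4576)
O = -83 (O = -7 - 76 = -83)
d(f, A) = 0
(d(O, 94) + H) + F = (0 + 4576) - 100 = 4576 - 100 = 4476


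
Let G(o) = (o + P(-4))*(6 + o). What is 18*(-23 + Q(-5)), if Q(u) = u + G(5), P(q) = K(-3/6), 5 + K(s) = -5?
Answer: -1494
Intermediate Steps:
K(s) = -10 (K(s) = -5 - 5 = -10)
P(q) = -10
G(o) = (-10 + o)*(6 + o) (G(o) = (o - 10)*(6 + o) = (-10 + o)*(6 + o))
Q(u) = -55 + u (Q(u) = u + (-60 + 5² - 4*5) = u + (-60 + 25 - 20) = u - 55 = -55 + u)
18*(-23 + Q(-5)) = 18*(-23 + (-55 - 5)) = 18*(-23 - 60) = 18*(-83) = -1494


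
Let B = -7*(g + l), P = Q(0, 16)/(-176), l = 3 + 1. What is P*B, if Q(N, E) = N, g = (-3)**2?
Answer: 0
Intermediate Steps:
g = 9
l = 4
P = 0 (P = 0/(-176) = 0*(-1/176) = 0)
B = -91 (B = -7*(9 + 4) = -7*13 = -91)
P*B = 0*(-91) = 0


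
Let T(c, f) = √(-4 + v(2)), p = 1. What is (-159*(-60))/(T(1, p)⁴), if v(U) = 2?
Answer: 2385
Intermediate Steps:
T(c, f) = I*√2 (T(c, f) = √(-4 + 2) = √(-2) = I*√2)
(-159*(-60))/(T(1, p)⁴) = (-159*(-60))/((I*√2)⁴) = 9540/4 = 9540*(¼) = 2385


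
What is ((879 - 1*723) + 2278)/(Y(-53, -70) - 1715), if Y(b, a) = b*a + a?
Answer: 2434/1925 ≈ 1.2644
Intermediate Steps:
Y(b, a) = a + a*b (Y(b, a) = a*b + a = a + a*b)
((879 - 1*723) + 2278)/(Y(-53, -70) - 1715) = ((879 - 1*723) + 2278)/(-70*(1 - 53) - 1715) = ((879 - 723) + 2278)/(-70*(-52) - 1715) = (156 + 2278)/(3640 - 1715) = 2434/1925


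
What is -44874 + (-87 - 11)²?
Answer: -35270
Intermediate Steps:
-44874 + (-87 - 11)² = -44874 + (-98)² = -44874 + 9604 = -35270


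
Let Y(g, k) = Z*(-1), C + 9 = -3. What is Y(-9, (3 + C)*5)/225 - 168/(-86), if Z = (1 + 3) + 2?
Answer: 6214/3225 ≈ 1.9268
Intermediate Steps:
C = -12 (C = -9 - 3 = -12)
Z = 6 (Z = 4 + 2 = 6)
Y(g, k) = -6 (Y(g, k) = 6*(-1) = -6)
Y(-9, (3 + C)*5)/225 - 168/(-86) = -6/225 - 168/(-86) = -6*1/225 - 168*(-1/86) = -2/75 + 84/43 = 6214/3225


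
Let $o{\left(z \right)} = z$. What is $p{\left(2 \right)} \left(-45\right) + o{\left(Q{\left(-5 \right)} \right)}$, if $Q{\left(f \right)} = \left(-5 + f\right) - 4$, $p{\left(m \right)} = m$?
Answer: $-104$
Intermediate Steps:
$Q{\left(f \right)} = -9 + f$
$p{\left(2 \right)} \left(-45\right) + o{\left(Q{\left(-5 \right)} \right)} = 2 \left(-45\right) - 14 = -90 - 14 = -104$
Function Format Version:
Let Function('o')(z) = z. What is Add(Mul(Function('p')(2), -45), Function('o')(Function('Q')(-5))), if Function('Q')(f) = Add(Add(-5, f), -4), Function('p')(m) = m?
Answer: -104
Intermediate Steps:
Function('Q')(f) = Add(-9, f)
Add(Mul(Function('p')(2), -45), Function('o')(Function('Q')(-5))) = Add(Mul(2, -45), Add(-9, -5)) = Add(-90, -14) = -104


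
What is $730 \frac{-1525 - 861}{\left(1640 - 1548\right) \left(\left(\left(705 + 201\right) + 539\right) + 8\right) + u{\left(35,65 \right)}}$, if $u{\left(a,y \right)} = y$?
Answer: $- \frac{1741780}{133741} \approx -13.024$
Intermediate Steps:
$730 \frac{-1525 - 861}{\left(1640 - 1548\right) \left(\left(\left(705 + 201\right) + 539\right) + 8\right) + u{\left(35,65 \right)}} = 730 \frac{-1525 - 861}{\left(1640 - 1548\right) \left(\left(\left(705 + 201\right) + 539\right) + 8\right) + 65} = 730 \left(- \frac{2386}{92 \left(\left(906 + 539\right) + 8\right) + 65}\right) = 730 \left(- \frac{2386}{92 \left(1445 + 8\right) + 65}\right) = 730 \left(- \frac{2386}{92 \cdot 1453 + 65}\right) = 730 \left(- \frac{2386}{133676 + 65}\right) = 730 \left(- \frac{2386}{133741}\right) = - \frac{1741780}{133741}$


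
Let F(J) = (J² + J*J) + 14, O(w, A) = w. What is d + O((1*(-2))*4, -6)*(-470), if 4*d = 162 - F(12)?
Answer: 3725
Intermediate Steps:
F(J) = 14 + 2*J² (F(J) = (J² + J²) + 14 = 2*J² + 14 = 14 + 2*J²)
d = -35 (d = (162 - (14 + 2*12²))/4 = (162 - (14 + 2*144))/4 = (162 - (14 + 288))/4 = (162 - 1*302)/4 = (162 - 302)/4 = (¼)*(-140) = -35)
d + O((1*(-2))*4, -6)*(-470) = -35 + ((1*(-2))*4)*(-470) = -35 - 2*4*(-470) = -35 - 8*(-470) = -35 + 3760 = 3725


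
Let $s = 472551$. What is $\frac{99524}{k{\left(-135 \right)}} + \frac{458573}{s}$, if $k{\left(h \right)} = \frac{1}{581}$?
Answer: $\frac{27324526744217}{472551} \approx 5.7823 \cdot 10^{7}$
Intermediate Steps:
$k{\left(h \right)} = \frac{1}{581}$
$\frac{99524}{k{\left(-135 \right)}} + \frac{458573}{s} = 99524 \frac{1}{\frac{1}{581}} + \frac{458573}{472551} = 99524 \cdot 581 + 458573 \cdot \frac{1}{472551} = 57823444 + \frac{458573}{472551} = \frac{27324526744217}{472551}$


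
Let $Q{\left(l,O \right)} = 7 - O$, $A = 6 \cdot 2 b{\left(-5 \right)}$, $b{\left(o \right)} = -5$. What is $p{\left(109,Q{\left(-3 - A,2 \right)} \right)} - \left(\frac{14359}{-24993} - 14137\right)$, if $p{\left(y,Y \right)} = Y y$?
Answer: $\frac{366961585}{24993} \approx 14683.0$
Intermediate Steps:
$A = -60$ ($A = 6 \cdot 2 \left(-5\right) = 12 \left(-5\right) = -60$)
$p{\left(109,Q{\left(-3 - A,2 \right)} \right)} - \left(\frac{14359}{-24993} - 14137\right) = \left(7 - 2\right) 109 - \left(\frac{14359}{-24993} - 14137\right) = \left(7 - 2\right) 109 - \left(14359 \left(- \frac{1}{24993}\right) - 14137\right) = 5 \cdot 109 - \left(- \frac{14359}{24993} - 14137\right) = 545 - - \frac{353340400}{24993} = 545 + \frac{353340400}{24993} = \frac{366961585}{24993}$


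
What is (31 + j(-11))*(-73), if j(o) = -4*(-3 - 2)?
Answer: -3723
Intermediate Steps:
j(o) = 20 (j(o) = -4*(-5) = 20)
(31 + j(-11))*(-73) = (31 + 20)*(-73) = 51*(-73) = -3723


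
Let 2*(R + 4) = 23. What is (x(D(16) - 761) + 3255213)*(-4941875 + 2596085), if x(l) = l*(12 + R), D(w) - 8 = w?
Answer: -7602333582285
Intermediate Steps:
R = 15/2 (R = -4 + (1/2)*23 = -4 + 23/2 = 15/2 ≈ 7.5000)
D(w) = 8 + w
x(l) = 39*l/2 (x(l) = l*(12 + 15/2) = l*(39/2) = 39*l/2)
(x(D(16) - 761) + 3255213)*(-4941875 + 2596085) = (39*((8 + 16) - 761)/2 + 3255213)*(-4941875 + 2596085) = (39*(24 - 761)/2 + 3255213)*(-2345790) = ((39/2)*(-737) + 3255213)*(-2345790) = (-28743/2 + 3255213)*(-2345790) = (6481683/2)*(-2345790) = -7602333582285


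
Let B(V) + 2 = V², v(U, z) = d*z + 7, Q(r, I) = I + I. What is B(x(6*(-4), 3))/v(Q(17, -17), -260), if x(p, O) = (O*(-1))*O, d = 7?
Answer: -79/1813 ≈ -0.043574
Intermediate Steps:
Q(r, I) = 2*I
x(p, O) = -O² (x(p, O) = (-O)*O = -O²)
v(U, z) = 7 + 7*z (v(U, z) = 7*z + 7 = 7 + 7*z)
B(V) = -2 + V²
B(x(6*(-4), 3))/v(Q(17, -17), -260) = (-2 + (-1*3²)²)/(7 + 7*(-260)) = (-2 + (-1*9)²)/(7 - 1820) = (-2 + (-9)²)/(-1813) = (-2 + 81)*(-1/1813) = 79*(-1/1813) = -79/1813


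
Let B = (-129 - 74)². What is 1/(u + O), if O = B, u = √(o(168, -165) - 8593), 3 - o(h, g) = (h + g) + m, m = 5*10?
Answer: 41209/1698190324 - I*√8643/1698190324 ≈ 2.4266e-5 - 5.4745e-8*I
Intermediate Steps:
m = 50
o(h, g) = -47 - g - h (o(h, g) = 3 - ((h + g) + 50) = 3 - ((g + h) + 50) = 3 - (50 + g + h) = 3 + (-50 - g - h) = -47 - g - h)
B = 41209 (B = (-203)² = 41209)
u = I*√8643 (u = √((-47 - 1*(-165) - 1*168) - 8593) = √((-47 + 165 - 168) - 8593) = √(-50 - 8593) = √(-8643) = I*√8643 ≈ 92.968*I)
O = 41209
1/(u + O) = 1/(I*√8643 + 41209) = 1/(41209 + I*√8643)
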